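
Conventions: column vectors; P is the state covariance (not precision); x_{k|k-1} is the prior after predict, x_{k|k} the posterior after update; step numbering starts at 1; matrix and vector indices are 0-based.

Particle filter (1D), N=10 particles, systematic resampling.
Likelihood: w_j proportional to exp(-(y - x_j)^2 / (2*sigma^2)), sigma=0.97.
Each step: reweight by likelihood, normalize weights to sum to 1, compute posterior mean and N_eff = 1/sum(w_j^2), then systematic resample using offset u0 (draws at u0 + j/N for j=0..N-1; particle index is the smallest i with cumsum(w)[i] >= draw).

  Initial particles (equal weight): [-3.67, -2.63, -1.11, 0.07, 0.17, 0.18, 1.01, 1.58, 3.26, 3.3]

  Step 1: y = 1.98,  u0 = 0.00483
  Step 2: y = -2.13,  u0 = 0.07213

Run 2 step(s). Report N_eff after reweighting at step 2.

N_eff = 2.3596

step 1: w=[0.0000, 0.0000, 0.0022, 0.0506, 0.0617, 0.0628, 0.2133, 0.3229, 0.1472, 0.1393]  mean=1.6881  Neff=4.9712  idx=[3, 4, 6, 6, 7, 7, 7, 7, 8, 9]
step 2: w=[0.5099, 0.4015, 0.0354, 0.0354, 0.0044, 0.0044, 0.0044, 0.0044, 0.0000, 0.0000]  mean=0.2036  Neff=2.3596  idx=[0, 0, 0, 0, 0, 1, 1, 1, 1, 3]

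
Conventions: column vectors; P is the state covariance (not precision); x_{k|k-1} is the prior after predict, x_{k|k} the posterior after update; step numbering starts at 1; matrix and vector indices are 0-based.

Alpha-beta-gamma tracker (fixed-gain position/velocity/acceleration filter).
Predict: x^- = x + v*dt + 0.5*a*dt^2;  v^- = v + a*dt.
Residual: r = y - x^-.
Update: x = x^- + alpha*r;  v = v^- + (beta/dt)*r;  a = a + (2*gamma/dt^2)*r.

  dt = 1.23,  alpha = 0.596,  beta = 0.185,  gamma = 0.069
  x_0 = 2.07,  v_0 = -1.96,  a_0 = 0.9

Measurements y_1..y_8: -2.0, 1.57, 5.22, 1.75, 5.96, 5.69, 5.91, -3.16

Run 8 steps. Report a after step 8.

a_post = -1.8569

step 1: x_pred=0.3400  r=-2.3400  x^+=-1.0546  v^+=-1.2050  a^+=0.6866
step 2: x_pred=-2.0174  r=3.5874  x^+=0.1207  v^+=0.1791  a^+=1.0138
step 3: x_pred=1.1078  r=4.1122  x^+=3.5587  v^+=2.0445  a^+=1.3889
step 4: x_pred=7.1241  r=-5.3741  x^+=3.9211  v^+=2.9445  a^+=0.8987
step 5: x_pred=8.2227  r=-2.2627  x^+=6.8741  v^+=3.7096  a^+=0.6923
step 6: x_pred=11.9606  r=-6.2706  x^+=8.2233  v^+=3.6180  a^+=0.1203
step 7: x_pred=12.7644  r=-6.8544  x^+=8.6792  v^+=2.7350  a^+=-0.5049
step 8: x_pred=11.6613  r=-14.8213  x^+=2.8278  v^+=-0.1153  a^+=-1.8569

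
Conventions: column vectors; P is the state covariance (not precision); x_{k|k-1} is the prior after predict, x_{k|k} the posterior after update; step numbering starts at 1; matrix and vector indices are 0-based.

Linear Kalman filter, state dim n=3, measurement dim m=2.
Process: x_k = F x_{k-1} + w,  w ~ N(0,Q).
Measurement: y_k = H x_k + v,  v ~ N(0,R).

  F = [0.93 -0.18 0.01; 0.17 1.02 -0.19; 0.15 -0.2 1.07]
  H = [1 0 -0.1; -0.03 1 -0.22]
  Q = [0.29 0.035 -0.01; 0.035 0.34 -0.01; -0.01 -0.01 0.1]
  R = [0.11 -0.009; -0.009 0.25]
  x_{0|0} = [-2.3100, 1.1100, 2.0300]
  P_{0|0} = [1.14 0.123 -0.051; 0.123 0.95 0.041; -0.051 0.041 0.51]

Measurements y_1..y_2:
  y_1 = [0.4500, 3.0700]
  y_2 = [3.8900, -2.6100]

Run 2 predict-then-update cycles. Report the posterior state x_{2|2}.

x_post = [3.1200, -0.4783, 2.0592]

step 1: x^-=[-2.3278, 0.3538, 1.6036]  P^-=[1.2645 0.1635 0.1037; 0.1635 1.4098 -0.2253; 0.1037 -0.2253 0.7063]  S=[1.3609 0.1321; 0.1321 1.7858]  K=[0.9226 -0.0107; 0.0580 0.8102; 0.0455 -0.2183]  nu=[2.9382, 2.9992]  x^+=[0.3509, 2.9541, 1.0826]  P^+=[0.1085 0.0075 0.0691; 0.0075 0.2207 0.0837; 0.0691 0.0837 0.6210]
step 2: x^-=[-0.1946, 2.8672, 0.6202]  P^-=[0.3895 0.0089 0.0707; 0.0089 0.5608 -0.0725; 0.0707 -0.0725 0.8081]  S=[0.4935 -0.0021; -0.0021 0.8826]  K=[0.7750 -0.0189; 0.0355 0.6533; -0.0217 -0.2860]  nu=[4.1466, -5.3466]  x^+=[3.1200, -0.4783, 2.0592]  P^+=[0.0928 0.0073 0.0738; 0.0073 0.1836 0.0928; 0.0738 0.0928 0.7357]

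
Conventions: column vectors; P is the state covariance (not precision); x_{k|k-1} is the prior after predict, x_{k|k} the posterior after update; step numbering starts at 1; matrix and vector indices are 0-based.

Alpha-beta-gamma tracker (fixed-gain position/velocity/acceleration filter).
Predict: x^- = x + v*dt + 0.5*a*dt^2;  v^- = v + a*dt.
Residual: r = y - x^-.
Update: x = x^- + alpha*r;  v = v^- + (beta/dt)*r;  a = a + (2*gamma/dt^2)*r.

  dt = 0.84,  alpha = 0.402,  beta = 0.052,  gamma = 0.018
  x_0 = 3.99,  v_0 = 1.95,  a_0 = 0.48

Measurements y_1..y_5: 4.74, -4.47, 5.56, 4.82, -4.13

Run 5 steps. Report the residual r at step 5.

resid = -11.1313

step 1: x_pred=5.7973  r=-1.0573  x^+=5.3723  v^+=2.2877  a^+=0.4261
step 2: x_pred=7.4443  r=-11.9143  x^+=2.6548  v^+=1.9081  a^+=-0.1818
step 3: x_pred=4.1934  r=1.3666  x^+=4.7428  v^+=1.8399  a^+=-0.1121
step 4: x_pred=6.2488  r=-1.4288  x^+=5.6744  v^+=1.6573  a^+=-0.1850
step 5: x_pred=7.0013  r=-11.1313  x^+=2.5265  v^+=0.8129  a^+=-0.7529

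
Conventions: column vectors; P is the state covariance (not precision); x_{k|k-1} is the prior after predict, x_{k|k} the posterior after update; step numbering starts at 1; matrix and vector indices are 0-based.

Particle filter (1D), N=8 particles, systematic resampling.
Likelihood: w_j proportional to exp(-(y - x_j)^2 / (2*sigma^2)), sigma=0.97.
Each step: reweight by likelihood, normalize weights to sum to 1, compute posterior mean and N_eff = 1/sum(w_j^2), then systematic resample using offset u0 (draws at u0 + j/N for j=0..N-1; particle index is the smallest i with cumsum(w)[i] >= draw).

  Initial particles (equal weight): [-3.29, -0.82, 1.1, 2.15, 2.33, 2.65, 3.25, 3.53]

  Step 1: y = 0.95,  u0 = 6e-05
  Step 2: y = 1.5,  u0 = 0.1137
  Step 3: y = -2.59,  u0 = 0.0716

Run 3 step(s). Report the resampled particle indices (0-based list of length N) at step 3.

step 1: w=[0.0000, 0.0819, 0.4276, 0.2013, 0.1573, 0.0932, 0.0260, 0.0126]  mean=1.5785  Neff=3.7824  idx=[1, 2, 2, 2, 2, 3, 4, 5]
step 2: w=[0.0100, 0.1606, 0.1606, 0.1606, 0.1606, 0.1397, 0.1213, 0.0866]  mean=1.5108  Neff=6.8966  idx=[1, 2, 3, 3, 4, 5, 6, 7]
step 3: w=[0.1995, 0.1995, 0.1995, 0.1995, 0.1995, 0.0018, 0.0007, 0.0001]  mean=1.1030  Neff=5.0265  idx=[0, 0, 1, 2, 2, 3, 4, 4]

resampled_idx = [0, 0, 1, 2, 2, 3, 4, 4]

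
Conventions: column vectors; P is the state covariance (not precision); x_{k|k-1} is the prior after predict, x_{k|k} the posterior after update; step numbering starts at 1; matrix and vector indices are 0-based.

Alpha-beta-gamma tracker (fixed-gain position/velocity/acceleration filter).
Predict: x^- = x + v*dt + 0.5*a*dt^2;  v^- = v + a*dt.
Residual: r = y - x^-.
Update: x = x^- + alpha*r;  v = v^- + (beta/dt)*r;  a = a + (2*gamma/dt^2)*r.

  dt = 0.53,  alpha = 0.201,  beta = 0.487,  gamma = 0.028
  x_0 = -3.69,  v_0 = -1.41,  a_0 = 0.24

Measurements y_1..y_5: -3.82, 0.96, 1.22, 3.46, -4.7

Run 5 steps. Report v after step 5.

step 1: x_pred=-4.4036  r=0.5836  x^+=-4.2863  v^+=-0.7466  a^+=0.3563
step 2: x_pred=-4.6319  r=5.5919  x^+=-3.5079  v^+=4.5805  a^+=1.4711
step 3: x_pred=-0.8736  r=2.0936  x^+=-0.4528  v^+=7.2840  a^+=1.8885
step 4: x_pred=3.6730  r=-0.2130  x^+=3.6302  v^+=8.0893  a^+=1.8461
step 5: x_pred=8.1767  r=-12.8767  x^+=5.5885  v^+=-2.7644  a^+=-0.7210

v_post = -2.7644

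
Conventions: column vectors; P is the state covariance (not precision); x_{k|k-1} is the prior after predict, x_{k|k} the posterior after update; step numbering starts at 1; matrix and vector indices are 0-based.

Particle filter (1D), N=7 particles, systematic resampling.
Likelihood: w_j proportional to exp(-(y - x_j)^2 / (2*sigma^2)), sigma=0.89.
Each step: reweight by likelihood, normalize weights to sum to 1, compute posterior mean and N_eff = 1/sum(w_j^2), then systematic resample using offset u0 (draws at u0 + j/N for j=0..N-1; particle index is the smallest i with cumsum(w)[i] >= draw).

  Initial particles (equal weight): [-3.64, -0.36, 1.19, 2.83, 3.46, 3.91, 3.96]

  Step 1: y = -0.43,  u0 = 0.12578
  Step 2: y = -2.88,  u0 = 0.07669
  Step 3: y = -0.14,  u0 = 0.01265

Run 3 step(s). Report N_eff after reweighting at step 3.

N_eff = 7.0000

step 1: w=[0.0013, 0.8374, 0.1603, 0.0010, 0.0001, 0.0000, 0.0000]  mean=-0.1122  Neff=1.3757  idx=[1, 1, 1, 1, 1, 2, 2]
step 2: w=[0.1999, 0.1999, 0.1999, 0.1999, 0.1999, 0.0003, 0.0003]  mean=-0.3590  Neff=5.0063  idx=[0, 1, 1, 2, 3, 3, 4]
step 3: w=[0.1429, 0.1429, 0.1429, 0.1429, 0.1429, 0.1429, 0.1429]  mean=-0.3600  Neff=7.0000  idx=[0, 1, 2, 3, 4, 5, 6]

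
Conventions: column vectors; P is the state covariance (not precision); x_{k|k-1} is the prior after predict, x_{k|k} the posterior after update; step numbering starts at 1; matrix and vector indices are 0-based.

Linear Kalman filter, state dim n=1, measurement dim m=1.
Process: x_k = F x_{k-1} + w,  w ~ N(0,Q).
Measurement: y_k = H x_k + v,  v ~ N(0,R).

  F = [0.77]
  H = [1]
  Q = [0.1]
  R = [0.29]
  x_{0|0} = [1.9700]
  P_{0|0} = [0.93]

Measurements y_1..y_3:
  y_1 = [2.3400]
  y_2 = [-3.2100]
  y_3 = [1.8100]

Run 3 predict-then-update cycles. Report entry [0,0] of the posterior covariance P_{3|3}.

step 1: x^-=[1.5169]  P^-=[0.6514]  S=[0.9414]  K=[0.6919]  nu=[0.8231]  x^+=[2.0864]  P^+=[0.2007]
step 2: x^-=[1.6066]  P^-=[0.2190]  S=[0.5090]  K=[0.4302]  nu=[-4.8166]  x^+=[-0.4657]  P^+=[0.1248]
step 3: x^-=[-0.3586]  P^-=[0.1740]  S=[0.4640]  K=[0.3750]  nu=[2.1686]  x^+=[0.4546]  P^+=[0.1087]

P_post[0,0] = 0.1087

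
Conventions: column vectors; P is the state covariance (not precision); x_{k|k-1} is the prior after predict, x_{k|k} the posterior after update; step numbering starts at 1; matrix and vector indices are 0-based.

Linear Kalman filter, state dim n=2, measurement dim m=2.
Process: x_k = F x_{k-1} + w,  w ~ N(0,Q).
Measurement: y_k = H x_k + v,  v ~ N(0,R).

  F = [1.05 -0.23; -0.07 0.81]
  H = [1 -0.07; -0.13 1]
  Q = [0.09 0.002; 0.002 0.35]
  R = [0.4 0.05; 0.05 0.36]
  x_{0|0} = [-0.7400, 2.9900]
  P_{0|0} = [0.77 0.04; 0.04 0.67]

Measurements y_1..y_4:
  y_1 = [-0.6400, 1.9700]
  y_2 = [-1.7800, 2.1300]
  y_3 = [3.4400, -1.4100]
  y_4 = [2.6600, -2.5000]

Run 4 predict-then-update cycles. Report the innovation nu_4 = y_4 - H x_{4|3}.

innov = [1.9453, -1.9706]

step 1: x^-=[-1.4647, 2.4737]  P^-=[0.9550 -0.1448; -0.1448 0.7888]  S=[1.3792 -0.2754; -0.2754 1.2026]  K=[0.6866 -0.0664; -0.0114 0.6690]  nu=[0.9979, -0.6941]  x^+=[-0.7335, 1.9980]  P^+=[0.2745 0.0461; 0.0461 0.2463]
step 2: x^-=[-1.2298, 1.6697]  P^-=[0.3834 -0.0241; -0.0241 0.5077]  S=[0.7893 -0.0597; -0.0597 0.8804]  K=[0.4841 -0.0512; -0.0318 0.5780]  nu=[-0.4334, 0.3004]  x^+=[-1.4549, 1.8572]  P^+=[0.1932 0.0309; 0.0309 0.2105]
step 3: x^-=[-1.9548, 1.6061]  P^-=[0.2992 -0.0246; -0.0246 0.4856]  S=[0.7051 -0.0478; -0.0478 0.8570]  K=[0.4234 -0.0505; -0.0447 0.5678]  nu=[5.5072, -3.2703]  x^+=[0.5425, -0.4969]  P^+=[0.1686 0.0249; 0.0249 0.2054]
step 4: x^-=[0.6839, -0.4405]  P^-=[0.2747 -0.0271; -0.0271 0.4828]  S=[0.6809 -0.0468; -0.0468 0.8545]  K=[0.4027 -0.0514; -0.0505 0.5664]  nu=[1.9453, -1.9706]  x^+=[1.5686, -1.6547]  P^+=[0.1601 0.0224; 0.0224 0.2043]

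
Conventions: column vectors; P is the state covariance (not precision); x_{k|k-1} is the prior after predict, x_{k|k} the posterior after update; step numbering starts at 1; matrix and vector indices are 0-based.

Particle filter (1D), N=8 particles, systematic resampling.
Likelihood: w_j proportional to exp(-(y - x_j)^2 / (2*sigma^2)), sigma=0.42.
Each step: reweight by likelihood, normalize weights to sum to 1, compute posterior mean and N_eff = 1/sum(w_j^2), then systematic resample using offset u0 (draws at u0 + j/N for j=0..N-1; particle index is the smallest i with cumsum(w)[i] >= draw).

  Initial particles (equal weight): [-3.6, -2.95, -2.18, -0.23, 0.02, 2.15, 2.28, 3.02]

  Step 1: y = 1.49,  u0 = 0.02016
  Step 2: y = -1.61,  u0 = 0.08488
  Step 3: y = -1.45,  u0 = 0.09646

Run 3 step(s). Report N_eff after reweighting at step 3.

N_eff = 8.0000

step 1: w=[0.0000, 0.0000, 0.0000, 0.0005, 0.0047, 0.6254, 0.3666, 0.0028]  mean=2.1889  Neff=1.9028  idx=[5, 5, 5, 5, 5, 6, 6, 6]
step 2: w=[0.1931, 0.1931, 0.1931, 0.1931, 0.1931, 0.0115, 0.0115, 0.0115]  mean=2.1545  Neff=5.3530  idx=[0, 1, 1, 2, 3, 3, 4, 4]
step 3: w=[0.1250, 0.1250, 0.1250, 0.1250, 0.1250, 0.1250, 0.1250, 0.1250]  mean=2.1500  Neff=8.0000  idx=[0, 1, 2, 3, 4, 5, 6, 7]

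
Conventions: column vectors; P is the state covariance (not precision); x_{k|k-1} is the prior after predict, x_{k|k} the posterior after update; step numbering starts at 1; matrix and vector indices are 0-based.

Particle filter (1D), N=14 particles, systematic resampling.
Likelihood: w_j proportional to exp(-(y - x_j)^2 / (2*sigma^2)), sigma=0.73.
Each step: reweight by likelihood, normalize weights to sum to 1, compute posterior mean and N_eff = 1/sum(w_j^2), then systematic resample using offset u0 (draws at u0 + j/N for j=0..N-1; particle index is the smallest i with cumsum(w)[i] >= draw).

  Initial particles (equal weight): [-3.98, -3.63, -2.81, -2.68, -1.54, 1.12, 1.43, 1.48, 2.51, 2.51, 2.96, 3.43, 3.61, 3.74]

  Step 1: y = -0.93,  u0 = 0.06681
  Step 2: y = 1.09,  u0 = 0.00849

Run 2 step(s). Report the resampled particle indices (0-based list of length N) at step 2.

step 1: w=[0.0002, 0.0013, 0.0438, 0.0682, 0.8514, 0.0234, 0.0065, 0.0052, 0.0000, 0.0000, 0.0000, 0.0000, 0.0000, 0.0000]  mean=-1.5792  Neff=1.3661  idx=[3, 4, 4, 4, 4, 4, 4, 4, 4, 4, 4, 4, 4, 7]
step 2: w=[0.0000, 0.0017, 0.0017, 0.0017, 0.0017, 0.0017, 0.0017, 0.0017, 0.0017, 0.0017, 0.0017, 0.0017, 0.0017, 0.9794]  mean=1.4178  Neff=1.0424  idx=[5, 13, 13, 13, 13, 13, 13, 13, 13, 13, 13, 13, 13, 13]

resampled_idx = [5, 13, 13, 13, 13, 13, 13, 13, 13, 13, 13, 13, 13, 13]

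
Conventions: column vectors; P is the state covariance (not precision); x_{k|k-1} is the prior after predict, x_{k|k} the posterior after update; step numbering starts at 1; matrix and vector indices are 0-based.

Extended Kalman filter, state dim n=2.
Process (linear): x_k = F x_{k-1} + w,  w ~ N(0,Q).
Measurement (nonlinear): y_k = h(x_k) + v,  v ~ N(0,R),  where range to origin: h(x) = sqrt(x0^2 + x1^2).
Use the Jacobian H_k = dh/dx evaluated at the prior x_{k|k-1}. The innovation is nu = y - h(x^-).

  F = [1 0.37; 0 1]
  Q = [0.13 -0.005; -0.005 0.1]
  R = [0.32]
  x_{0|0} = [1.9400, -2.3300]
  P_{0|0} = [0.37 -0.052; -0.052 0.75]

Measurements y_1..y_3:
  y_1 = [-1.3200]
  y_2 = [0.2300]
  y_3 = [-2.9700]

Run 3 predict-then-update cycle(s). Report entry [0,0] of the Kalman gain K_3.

K[0,0] = 0.5494

step 1: x^-=[1.0779, -2.3300]  P^-=[0.5642 0.2205; 0.2205 0.8500]  H_jac=[0.4199 -0.9076]  S=[0.9516]  K=[0.0386; -0.7134]  nu=[-3.8872]  x^+=[0.9277, 0.4432]  P^+=[0.5628 0.2467; 0.2467 0.3657]
step 2: x^-=[1.0917, 0.4432]  P^-=[0.9254 0.3770; 0.3770 0.4657]  H_jac=[0.9265 0.3762]  S=[1.4432]  K=[0.6924; 0.3634]  nu=[-0.9483]  x^+=[0.4351, 0.0986]  P^+=[0.2335 0.0139; 0.0139 0.2750]
step 3: x^-=[0.4716, 0.0986]  P^-=[0.4114 0.1106; 0.1106 0.3750]  H_jac=[0.9788 0.2047]  S=[0.7742]  K=[0.5494; 0.2390]  nu=[-3.4518]  x^+=[-1.4248, -0.7264]  P^+=[0.1777 0.0090; 0.0090 0.3308]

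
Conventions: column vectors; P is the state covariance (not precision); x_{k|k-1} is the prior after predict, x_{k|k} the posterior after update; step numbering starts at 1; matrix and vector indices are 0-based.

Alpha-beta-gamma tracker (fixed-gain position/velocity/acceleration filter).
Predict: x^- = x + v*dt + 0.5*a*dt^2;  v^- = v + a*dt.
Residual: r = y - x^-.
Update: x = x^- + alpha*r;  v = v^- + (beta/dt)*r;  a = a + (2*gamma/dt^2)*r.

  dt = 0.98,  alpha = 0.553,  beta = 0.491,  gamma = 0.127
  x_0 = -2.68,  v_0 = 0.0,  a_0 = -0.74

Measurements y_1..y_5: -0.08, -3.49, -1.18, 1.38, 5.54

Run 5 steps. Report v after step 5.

v_post = 4.2950

step 1: x_pred=-3.0353  r=2.9553  x^+=-1.4010  v^+=0.7555  a^+=0.0416
step 2: x_pred=-0.6407  r=-2.8493  x^+=-2.2164  v^+=-0.6313  a^+=-0.7120
step 3: x_pred=-3.1769  r=1.9969  x^+=-2.0726  v^+=-0.3285  a^+=-0.1838
step 4: x_pred=-2.4828  r=3.8628  x^+=-0.3467  v^+=1.4267  a^+=0.8378
step 5: x_pred=1.4538  r=4.0862  x^+=3.7135  v^+=4.2950  a^+=1.9185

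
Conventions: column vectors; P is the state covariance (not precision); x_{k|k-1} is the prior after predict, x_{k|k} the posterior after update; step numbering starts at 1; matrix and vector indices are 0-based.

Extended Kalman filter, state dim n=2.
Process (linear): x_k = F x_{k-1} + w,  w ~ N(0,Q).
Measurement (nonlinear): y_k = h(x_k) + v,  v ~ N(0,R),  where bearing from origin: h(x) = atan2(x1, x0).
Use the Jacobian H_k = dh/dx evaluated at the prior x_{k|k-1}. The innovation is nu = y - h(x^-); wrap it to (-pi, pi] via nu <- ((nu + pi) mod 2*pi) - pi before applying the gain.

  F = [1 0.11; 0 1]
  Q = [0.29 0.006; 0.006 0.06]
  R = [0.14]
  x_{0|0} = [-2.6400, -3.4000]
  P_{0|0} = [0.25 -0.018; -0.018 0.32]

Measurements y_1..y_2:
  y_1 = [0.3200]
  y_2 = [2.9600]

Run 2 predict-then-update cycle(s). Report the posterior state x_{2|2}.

step 1: x^-=[-3.0140, -3.4000]  P^-=[0.5399 0.0232; 0.0232 0.3800]  H_jac=[0.1647 -0.1460]  S=[0.1616]  K=[0.5292; -0.3196]  nu=[2.6161]  x^+=[-1.6296, -4.2361]  P^+=[0.4946 0.0505; 0.0505 0.3635]
step 2: x^-=[-2.0955, -4.2361]  P^-=[0.8002 0.0965; 0.0965 0.4235]  H_jac=[0.1897 -0.0938]  S=[0.1691]  K=[0.8440; -0.1267]  nu=[-1.2930]  x^+=[-3.1868, -4.0723]  P^+=[0.6797 0.1146; 0.1146 0.4208]

x_post = [-3.1868, -4.0723]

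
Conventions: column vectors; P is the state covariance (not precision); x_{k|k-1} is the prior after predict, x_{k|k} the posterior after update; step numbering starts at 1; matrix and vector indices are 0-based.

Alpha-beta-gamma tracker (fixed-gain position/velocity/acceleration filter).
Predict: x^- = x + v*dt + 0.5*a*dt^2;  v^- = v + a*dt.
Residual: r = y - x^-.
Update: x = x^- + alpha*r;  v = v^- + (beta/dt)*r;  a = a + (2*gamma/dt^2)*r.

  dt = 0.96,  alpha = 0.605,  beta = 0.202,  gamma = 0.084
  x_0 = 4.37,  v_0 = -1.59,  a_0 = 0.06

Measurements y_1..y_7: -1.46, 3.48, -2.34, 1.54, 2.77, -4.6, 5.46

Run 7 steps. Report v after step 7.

v_post = 2.3051

step 1: x_pred=2.8712  r=-4.3312  x^+=0.2508  v^+=-2.4438  a^+=-0.7296
step 2: x_pred=-2.4313  r=5.9113  x^+=1.1450  v^+=-1.9003  a^+=0.3480
step 3: x_pred=-0.5189  r=-1.8211  x^+=-1.6207  v^+=-1.9494  a^+=0.0161
step 4: x_pred=-3.4846  r=5.0246  x^+=-0.4447  v^+=-0.8767  a^+=0.9320
step 5: x_pred=-0.8569  r=3.6269  x^+=1.3374  v^+=0.7812  a^+=1.5932
step 6: x_pred=2.8215  r=-7.4215  x^+=-1.6685  v^+=0.7490  a^+=0.2403
step 7: x_pred=-0.8387  r=6.2987  x^+=2.9720  v^+=2.3051  a^+=1.3885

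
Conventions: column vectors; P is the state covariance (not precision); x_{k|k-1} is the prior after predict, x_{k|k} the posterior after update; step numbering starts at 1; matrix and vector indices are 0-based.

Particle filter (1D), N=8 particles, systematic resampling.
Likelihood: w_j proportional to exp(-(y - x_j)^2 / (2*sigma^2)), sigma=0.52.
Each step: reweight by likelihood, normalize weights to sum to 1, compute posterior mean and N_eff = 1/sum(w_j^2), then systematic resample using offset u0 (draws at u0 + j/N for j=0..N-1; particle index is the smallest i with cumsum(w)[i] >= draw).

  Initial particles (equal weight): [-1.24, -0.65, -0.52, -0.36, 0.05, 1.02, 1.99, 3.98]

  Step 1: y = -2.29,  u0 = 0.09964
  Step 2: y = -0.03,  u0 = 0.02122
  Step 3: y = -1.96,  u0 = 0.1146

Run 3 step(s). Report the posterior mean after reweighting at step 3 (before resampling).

post_mean = -1.2016

step 1: w=[0.9219, 0.0490, 0.0216, 0.0072, 0.0003, 0.0000, 0.0000, 0.0000]  mean=-1.1888  Neff=1.1726  idx=[0, 0, 0, 0, 0, 0, 0, 2]
step 2: w=[0.0602, 0.0602, 0.0602, 0.0602, 0.0602, 0.0602, 0.0602, 0.5787]  mean=-0.8233  Neff=2.7759  idx=[0, 2, 4, 6, 7, 7, 7, 7]
step 3: w=[0.2367, 0.2367, 0.2367, 0.2367, 0.0133, 0.0133, 0.0133, 0.0133]  mean=-1.2016  Neff=4.4496  idx=[0, 1, 1, 2, 2, 3, 3, 7]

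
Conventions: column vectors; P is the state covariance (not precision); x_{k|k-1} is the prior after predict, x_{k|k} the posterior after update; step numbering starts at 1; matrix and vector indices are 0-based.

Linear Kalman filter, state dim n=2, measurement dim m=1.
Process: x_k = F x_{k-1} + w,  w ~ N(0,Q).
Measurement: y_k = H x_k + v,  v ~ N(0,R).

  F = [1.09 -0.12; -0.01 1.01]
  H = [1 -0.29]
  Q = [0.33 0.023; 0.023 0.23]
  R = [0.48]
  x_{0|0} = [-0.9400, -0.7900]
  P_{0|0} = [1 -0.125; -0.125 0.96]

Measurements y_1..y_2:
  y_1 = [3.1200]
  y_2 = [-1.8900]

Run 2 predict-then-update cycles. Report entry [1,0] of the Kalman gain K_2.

step 1: x^-=[-0.9298, -0.7885]  P^-=[1.5646 -0.2420; -0.2420 1.2119]  S=[2.2869]  K=[0.7149; -0.2595]  nu=[3.8211]  x^+=[1.8018, -1.7801]  P^+=[0.3960 0.1822; 0.1822 1.0579]
step 2: x^-=[2.1775, -1.8159]  P^-=[0.7680 0.0913; 0.0913 1.3055]  S=[1.3049]  K=[0.5683; -0.2202]  nu=[-4.5941]  x^+=[-0.4333, -0.8044]  P^+=[0.3466 0.2546; 0.2546 1.2423]

K[1,0] = -0.2202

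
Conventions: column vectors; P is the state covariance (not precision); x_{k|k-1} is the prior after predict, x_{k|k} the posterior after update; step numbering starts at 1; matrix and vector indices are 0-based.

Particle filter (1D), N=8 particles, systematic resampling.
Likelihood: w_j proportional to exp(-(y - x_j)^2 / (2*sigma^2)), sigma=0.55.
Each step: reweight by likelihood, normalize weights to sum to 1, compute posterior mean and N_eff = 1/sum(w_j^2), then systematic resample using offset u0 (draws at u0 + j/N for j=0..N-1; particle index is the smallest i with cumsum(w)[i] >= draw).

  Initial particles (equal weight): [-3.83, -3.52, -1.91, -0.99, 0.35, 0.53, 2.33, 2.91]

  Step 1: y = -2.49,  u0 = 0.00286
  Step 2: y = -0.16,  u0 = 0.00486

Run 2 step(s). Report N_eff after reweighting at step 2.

step 1: w=[0.0625, 0.2106, 0.6974, 0.0295, 0.0000, 0.0000, 0.0000, 0.0000]  mean=-2.3419  Neff=1.8674  idx=[0, 1, 1, 2, 2, 2, 2, 2]
step 2: w=[0.0000, 0.0000, 0.0000, 0.2000, 0.2000, 0.2000, 0.2000, 0.2000]  mean=-1.9100  Neff=5.0000  idx=[3, 3, 4, 4, 5, 6, 6, 7]

N_eff = 5.0000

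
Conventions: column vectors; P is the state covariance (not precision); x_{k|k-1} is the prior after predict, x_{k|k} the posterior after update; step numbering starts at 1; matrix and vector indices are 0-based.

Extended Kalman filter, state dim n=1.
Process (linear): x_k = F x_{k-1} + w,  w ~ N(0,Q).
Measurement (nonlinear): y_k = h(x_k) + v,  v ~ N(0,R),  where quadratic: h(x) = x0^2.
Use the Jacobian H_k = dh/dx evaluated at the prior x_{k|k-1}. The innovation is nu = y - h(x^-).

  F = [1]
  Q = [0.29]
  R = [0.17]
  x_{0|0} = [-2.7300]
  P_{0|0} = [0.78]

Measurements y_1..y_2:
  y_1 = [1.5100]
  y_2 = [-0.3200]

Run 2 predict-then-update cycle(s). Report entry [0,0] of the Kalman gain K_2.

K[0,0] = -0.2883

step 1: x^-=[-2.7300]  P^-=[1.0700]  H_jac=[-5.4600]  S=[32.0684]  K=[-0.1822]  nu=[-5.9429]  x^+=[-1.6473]  P^+=[0.0057]
step 2: x^-=[-1.6473]  P^-=[0.2957]  H_jac=[-3.2947]  S=[3.3794]  K=[-0.2883]  nu=[-3.0337]  x^+=[-0.7729]  P^+=[0.0149]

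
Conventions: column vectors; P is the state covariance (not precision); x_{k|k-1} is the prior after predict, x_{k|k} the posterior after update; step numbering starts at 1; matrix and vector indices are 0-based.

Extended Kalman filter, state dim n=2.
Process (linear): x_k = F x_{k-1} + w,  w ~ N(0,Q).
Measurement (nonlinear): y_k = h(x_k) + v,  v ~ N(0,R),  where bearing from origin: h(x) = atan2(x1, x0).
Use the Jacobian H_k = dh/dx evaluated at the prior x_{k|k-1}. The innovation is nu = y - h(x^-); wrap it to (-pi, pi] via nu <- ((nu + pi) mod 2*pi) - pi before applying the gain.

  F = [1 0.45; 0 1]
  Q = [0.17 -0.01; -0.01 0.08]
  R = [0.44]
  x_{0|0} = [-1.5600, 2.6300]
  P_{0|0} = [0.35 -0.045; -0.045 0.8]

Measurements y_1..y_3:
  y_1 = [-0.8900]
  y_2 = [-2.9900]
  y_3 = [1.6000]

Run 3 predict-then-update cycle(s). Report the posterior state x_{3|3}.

x_post = [3.0265, 3.4284]

step 1: x^-=[-0.3765, 2.6300]  P^-=[0.6415 0.3050; 0.3050 0.8800]  H_jac=[-0.3726 -0.0533]  S=[0.5437]  K=[-0.4696; -0.2954]  nu=[-2.6030]  x^+=[0.8457, 3.3988]  P^+=[0.5216 0.2296; 0.2296 0.8326]
step 2: x^-=[2.3752, 3.3988]  P^-=[1.0669 0.5943; 0.5943 0.9126]  H_jac=[-0.1977 0.1381]  S=[0.4666]  K=[-0.2760; 0.0184]  nu=[2.3323]  x^+=[1.7314, 3.4418]  P^+=[1.0313 0.5966; 0.5966 0.9124]
step 3: x^-=[3.2802, 3.4418]  P^-=[1.9230 0.9972; 0.9972 0.9924]  H_jac=[-0.1523 0.1451]  S=[0.4614]  K=[-0.3209; -0.0170]  nu=[0.7906]  x^+=[3.0265, 3.4284]  P^+=[1.8755 0.9947; 0.9947 0.9923]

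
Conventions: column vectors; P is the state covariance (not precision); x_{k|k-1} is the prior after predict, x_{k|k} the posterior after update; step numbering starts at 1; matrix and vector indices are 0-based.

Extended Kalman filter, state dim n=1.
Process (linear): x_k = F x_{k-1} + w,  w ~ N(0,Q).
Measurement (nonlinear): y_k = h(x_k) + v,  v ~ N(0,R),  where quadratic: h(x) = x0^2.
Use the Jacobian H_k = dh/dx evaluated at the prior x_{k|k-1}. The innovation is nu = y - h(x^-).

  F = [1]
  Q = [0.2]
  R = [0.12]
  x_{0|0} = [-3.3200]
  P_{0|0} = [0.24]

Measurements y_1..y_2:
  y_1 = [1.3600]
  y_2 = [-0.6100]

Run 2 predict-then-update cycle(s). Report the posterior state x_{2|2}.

x_post = [-0.8186]

step 1: x^-=[-3.3200]  P^-=[0.4400]  H_jac=[-6.6400]  S=[19.5194]  K=[-0.1497]  nu=[-9.6624]  x^+=[-1.8738]  P^+=[0.0027]
step 2: x^-=[-1.8738]  P^-=[0.2027]  H_jac=[-3.7475]  S=[2.9668]  K=[-0.2560]  nu=[-4.1210]  x^+=[-0.8186]  P^+=[0.0082]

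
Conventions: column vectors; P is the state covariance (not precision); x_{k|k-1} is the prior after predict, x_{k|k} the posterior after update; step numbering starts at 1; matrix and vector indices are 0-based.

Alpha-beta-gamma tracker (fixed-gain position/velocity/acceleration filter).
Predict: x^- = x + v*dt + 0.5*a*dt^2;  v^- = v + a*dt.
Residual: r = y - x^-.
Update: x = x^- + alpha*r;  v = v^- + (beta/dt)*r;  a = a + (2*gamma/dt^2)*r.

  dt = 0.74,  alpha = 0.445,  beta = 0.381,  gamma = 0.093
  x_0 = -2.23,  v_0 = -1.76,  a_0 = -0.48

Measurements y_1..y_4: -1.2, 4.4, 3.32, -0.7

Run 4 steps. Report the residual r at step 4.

resid = -8.8408

step 1: x_pred=-3.6638  r=2.4638  x^+=-2.5674  v^+=-0.8467  a^+=0.3569
step 2: x_pred=-3.0962  r=7.4962  x^+=0.2396  v^+=3.2770  a^+=2.9031
step 3: x_pred=3.4594  r=-0.1394  x^+=3.3974  v^+=5.3535  a^+=2.8557
step 4: x_pred=8.1408  r=-8.8408  x^+=4.2067  v^+=2.9149  a^+=-0.1472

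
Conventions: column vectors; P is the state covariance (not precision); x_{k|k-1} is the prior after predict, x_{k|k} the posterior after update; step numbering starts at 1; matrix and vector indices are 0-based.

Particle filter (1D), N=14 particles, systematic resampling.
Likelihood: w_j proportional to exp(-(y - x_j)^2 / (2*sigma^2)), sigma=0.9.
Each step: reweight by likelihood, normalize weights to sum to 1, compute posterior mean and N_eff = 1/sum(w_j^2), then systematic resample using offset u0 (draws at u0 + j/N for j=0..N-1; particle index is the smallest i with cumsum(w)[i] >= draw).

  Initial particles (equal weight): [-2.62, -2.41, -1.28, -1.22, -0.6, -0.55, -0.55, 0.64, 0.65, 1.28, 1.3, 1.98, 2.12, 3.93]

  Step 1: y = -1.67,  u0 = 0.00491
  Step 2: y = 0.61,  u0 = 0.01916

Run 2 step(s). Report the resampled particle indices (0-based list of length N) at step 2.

step 1: w=[0.1252, 0.1558, 0.1989, 0.1928, 0.1078, 0.1007, 0.1007, 0.0081, 0.0079, 0.0010, 0.0009, 0.0001, 0.0000, 0.0000]  mean=-1.3558  Neff=6.7234  idx=[0, 0, 1, 1, 2, 2, 2, 3, 3, 3, 4, 5, 5, 6]
step 2: w=[0.0007, 0.0007, 0.0015, 0.0015, 0.0453, 0.0453, 0.0453, 0.0520, 0.0520, 0.0520, 0.1665, 0.1791, 0.1791, 0.1791]  mean=-0.7703  Neff=7.2345  idx=[4, 5, 7, 8, 10, 10, 10, 11, 11, 12, 12, 12, 13, 13]

resampled_idx = [4, 5, 7, 8, 10, 10, 10, 11, 11, 12, 12, 12, 13, 13]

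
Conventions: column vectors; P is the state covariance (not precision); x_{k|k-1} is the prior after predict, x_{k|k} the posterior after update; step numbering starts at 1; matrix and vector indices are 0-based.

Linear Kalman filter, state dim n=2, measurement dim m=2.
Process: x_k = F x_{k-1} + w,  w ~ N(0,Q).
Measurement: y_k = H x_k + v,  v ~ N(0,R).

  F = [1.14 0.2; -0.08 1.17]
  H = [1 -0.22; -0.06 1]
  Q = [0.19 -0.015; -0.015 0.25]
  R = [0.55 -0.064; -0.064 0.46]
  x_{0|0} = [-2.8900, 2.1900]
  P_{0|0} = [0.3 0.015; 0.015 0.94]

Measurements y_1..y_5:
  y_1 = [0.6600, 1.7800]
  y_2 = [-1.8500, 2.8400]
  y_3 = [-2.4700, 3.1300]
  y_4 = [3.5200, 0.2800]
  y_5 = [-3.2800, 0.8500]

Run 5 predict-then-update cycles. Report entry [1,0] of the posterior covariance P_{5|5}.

step 1: x^-=[-2.8566, 2.7935]  P^-=[0.6243 0.1974; 0.1974 1.5359]  S=[1.1618 -0.2394; -0.2394 1.9744]  K=[0.5299 0.1452; 0.0391 0.7766]  nu=[4.1312, -1.1849]  x^+=[-0.8395, 2.0347]  P^+=[0.2933 0.0505; 0.0505 0.3578]
step 2: x^-=[-0.5501, 2.4477]  P^-=[0.6085 0.1085; 0.1085 0.7322]  S=[1.1462 -0.1516; -0.1516 1.1814]  K=[0.5271 0.1286; 0.0360 0.6189]  nu=[-0.7614, 0.3593]  x^+=[-0.9052, 2.6426]  P^+=[0.2911 0.0429; 0.0429 0.2850]
step 3: x^-=[-0.5034, 3.1643]  P^-=[0.5993 0.0817; 0.0817 0.6339]  S=[1.1440 -0.1567; -0.1567 1.0863]  K=[0.5242 0.1177; 0.0294 0.5833]  nu=[-1.2704, -0.0645]  x^+=[-1.1770, 3.0894]  P^+=[0.2891 0.0379; 0.0379 0.2687]
step 4: x^-=[-0.7239, 3.7087]  P^-=[0.5938 0.0715; 0.0715 0.6126]  S=[1.1420 -0.1620; -0.1620 1.0661]  K=[0.5222 0.1130; 0.0261 0.5745]  nu=[5.0598, -3.4722]  x^+=[1.5262, 1.8458]  P^+=[0.2879 0.0358; 0.0358 0.2648]
step 5: x^-=[2.1090, 2.0375]  P^-=[0.5910 0.0679; 0.0679 0.6076]  S=[1.1406 -0.1643; -0.1643 1.0615]  K=[0.5211 0.1112; 0.0248 0.5723]  nu=[-4.9408, -1.0610]  x^+=[-0.5838, 1.3077]  P^+=[0.2872 0.0350; 0.0350 0.2638]

P_post[1,0] = 0.0350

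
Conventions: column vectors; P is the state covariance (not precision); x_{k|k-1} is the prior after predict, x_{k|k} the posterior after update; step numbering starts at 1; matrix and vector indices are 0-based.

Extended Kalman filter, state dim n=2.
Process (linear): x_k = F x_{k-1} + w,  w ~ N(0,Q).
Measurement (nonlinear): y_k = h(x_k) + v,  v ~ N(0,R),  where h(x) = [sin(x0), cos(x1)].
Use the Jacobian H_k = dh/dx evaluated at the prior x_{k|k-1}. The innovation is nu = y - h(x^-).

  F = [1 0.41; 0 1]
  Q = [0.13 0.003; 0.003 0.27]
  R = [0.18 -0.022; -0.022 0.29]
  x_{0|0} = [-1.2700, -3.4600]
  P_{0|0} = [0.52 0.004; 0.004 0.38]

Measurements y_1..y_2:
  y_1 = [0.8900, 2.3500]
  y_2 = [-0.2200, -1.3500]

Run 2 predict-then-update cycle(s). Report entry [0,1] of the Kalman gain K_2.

step 1: x^-=[-2.6886, -3.4600]  P^-=[0.7172 0.1628; 0.1628 0.6500]  H_jac=[-0.8991 0.0000; 0.0000 -0.3131]  S=[0.7598 0.0238; 0.0238 0.3537]  K=[-0.8460 -0.0871; -0.1750 -0.5635]  nu=[1.3277, 3.2997]  x^+=[-4.0992, -5.5518]  P^+=[0.1672 0.0212; 0.0212 0.5097]
step 2: x^-=[-6.3754, -5.5518]  P^-=[0.4003 0.2332; 0.2332 0.7797]  H_jac=[0.9958 0.0000; 0.0000 -0.6679]  S=[0.5769 -0.1771; -0.1771 0.6378]  K=[0.6734 -0.0572; 0.1660 -0.7704]  nu=[-0.1279, -2.0942]  x^+=[-6.3416, -3.9597]  P^+=[0.1230 0.0470; 0.0470 0.3400]

K[0,1] = -0.0572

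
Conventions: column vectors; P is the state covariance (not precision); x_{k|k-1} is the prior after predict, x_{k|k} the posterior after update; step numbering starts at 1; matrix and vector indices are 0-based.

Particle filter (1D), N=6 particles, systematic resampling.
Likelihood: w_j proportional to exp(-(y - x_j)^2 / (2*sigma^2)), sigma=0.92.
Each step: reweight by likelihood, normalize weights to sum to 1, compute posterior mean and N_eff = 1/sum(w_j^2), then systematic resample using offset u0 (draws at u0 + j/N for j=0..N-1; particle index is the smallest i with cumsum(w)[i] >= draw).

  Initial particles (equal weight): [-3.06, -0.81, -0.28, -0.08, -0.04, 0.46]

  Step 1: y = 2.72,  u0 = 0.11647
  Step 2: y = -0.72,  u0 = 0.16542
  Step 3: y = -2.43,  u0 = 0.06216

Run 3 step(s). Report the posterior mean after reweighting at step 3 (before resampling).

post_mean = 0.0870

step 1: w=[0.0000, 0.0084, 0.0652, 0.1293, 0.1475, 0.6496]  mean=0.2575  Neff=2.1515  idx=[3, 4, 5, 5, 5, 5]
step 2: w=[0.2377, 0.2304, 0.1330, 0.1330, 0.1330, 0.1330]  mean=0.2165  Neff=5.5463  idx=[0, 1, 2, 3, 4, 5]
step 3: w=[0.3779, 0.3379, 0.0710, 0.0710, 0.0710, 0.0710]  mean=0.0870  Neff=3.6074  idx=[0, 0, 1, 1, 2, 4]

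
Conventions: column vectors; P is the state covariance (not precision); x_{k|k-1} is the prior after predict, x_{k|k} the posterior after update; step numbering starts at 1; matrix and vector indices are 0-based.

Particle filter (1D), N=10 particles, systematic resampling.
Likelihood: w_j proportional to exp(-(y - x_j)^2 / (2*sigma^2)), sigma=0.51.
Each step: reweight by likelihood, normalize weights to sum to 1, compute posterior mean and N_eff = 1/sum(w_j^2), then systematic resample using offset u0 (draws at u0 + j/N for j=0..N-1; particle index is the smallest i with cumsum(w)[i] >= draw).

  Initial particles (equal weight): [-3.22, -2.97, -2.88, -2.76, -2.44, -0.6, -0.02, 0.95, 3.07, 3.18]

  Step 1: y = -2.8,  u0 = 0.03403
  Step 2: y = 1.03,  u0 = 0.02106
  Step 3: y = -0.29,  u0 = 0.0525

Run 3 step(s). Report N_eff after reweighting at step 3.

step 1: w=[0.1611, 0.2139, 0.2233, 0.2254, 0.1762, 0.0000, 0.0000, 0.0000, 0.0000, 0.0000]  mean=-2.8494  Neff=4.9151  idx=[0, 0, 1, 1, 2, 2, 3, 3, 4, 4]
step 2: w=[0.0000, 0.0000, 0.0002, 0.0002, 0.0010, 0.0010, 0.0057, 0.0057, 0.4931, 0.4931]  mean=-2.4447  Neff=2.0559  idx=[8, 8, 8, 8, 8, 9, 9, 9, 9, 9]
step 3: w=[0.1000, 0.1000, 0.1000, 0.1000, 0.1000, 0.1000, 0.1000, 0.1000, 0.1000, 0.1000]  mean=-2.4400  Neff=10.0000  idx=[0, 1, 2, 3, 4, 5, 6, 7, 8, 9]

N_eff = 10.0000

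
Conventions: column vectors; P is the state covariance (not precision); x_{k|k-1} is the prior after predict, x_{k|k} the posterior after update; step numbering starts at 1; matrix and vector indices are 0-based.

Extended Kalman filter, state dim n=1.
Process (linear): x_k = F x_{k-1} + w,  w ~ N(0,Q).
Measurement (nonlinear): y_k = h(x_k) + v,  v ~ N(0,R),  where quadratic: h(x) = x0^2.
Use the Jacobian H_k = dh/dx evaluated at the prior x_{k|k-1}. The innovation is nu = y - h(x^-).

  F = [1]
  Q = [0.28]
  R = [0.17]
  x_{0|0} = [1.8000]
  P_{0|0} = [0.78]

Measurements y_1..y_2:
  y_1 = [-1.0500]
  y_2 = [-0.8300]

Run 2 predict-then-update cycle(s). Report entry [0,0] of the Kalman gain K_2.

step 1: x^-=[1.8000]  P^-=[1.0600]  H_jac=[3.6000]  S=[13.9076]  K=[0.2744]  nu=[-4.2900]  x^+=[0.6229]  P^+=[0.0130]
step 2: x^-=[0.6229]  P^-=[0.2930]  H_jac=[1.2458]  S=[0.6247]  K=[0.5842]  nu=[-1.2180]  x^+=[-0.0887]  P^+=[0.0797]

K[0,0] = 0.5842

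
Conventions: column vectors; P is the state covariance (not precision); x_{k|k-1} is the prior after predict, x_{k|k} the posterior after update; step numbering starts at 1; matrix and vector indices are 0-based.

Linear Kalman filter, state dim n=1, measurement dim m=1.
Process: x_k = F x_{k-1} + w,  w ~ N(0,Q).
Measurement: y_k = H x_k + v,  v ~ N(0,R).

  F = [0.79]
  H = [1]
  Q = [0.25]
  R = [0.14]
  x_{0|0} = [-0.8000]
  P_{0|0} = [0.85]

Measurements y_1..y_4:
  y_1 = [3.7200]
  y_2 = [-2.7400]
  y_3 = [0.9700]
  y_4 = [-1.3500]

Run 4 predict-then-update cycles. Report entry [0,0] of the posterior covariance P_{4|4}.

step 1: x^-=[-0.6320]  P^-=[0.7805]  S=[0.9205]  K=[0.8479]  nu=[4.3520]  x^+=[3.0581]  P^+=[0.1187]
step 2: x^-=[2.4159]  P^-=[0.3241]  S=[0.4641]  K=[0.6983]  nu=[-5.1559]  x^+=[-1.1846]  P^+=[0.0978]
step 3: x^-=[-0.9359]  P^-=[0.3110]  S=[0.4510]  K=[0.6896]  nu=[1.9059]  x^+=[0.3784]  P^+=[0.0965]
step 4: x^-=[0.2989]  P^-=[0.3103]  S=[0.4503]  K=[0.6891]  nu=[-1.6489]  x^+=[-0.8373]  P^+=[0.0965]

P_post[0,0] = 0.0965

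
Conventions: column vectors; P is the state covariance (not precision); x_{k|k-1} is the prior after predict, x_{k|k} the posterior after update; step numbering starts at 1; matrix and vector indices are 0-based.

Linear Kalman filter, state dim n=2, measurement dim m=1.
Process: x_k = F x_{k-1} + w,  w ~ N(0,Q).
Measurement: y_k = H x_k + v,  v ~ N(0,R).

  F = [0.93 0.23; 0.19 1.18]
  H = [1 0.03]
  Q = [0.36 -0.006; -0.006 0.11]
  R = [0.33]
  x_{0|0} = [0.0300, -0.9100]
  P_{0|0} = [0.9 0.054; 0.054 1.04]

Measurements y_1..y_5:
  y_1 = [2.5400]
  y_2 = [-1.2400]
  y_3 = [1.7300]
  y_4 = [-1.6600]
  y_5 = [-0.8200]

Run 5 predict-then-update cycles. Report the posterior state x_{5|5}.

step 1: x^-=[-0.1814, -1.0681]  P^-=[1.2165 0.4969; 0.4969 1.6148]  S=[1.5778]  K=[0.7805; 0.3456]  nu=[2.7534]  x^+=[1.9676, -0.1164]  P^+=[0.2554 0.0713; 0.0713 1.4263]
step 2: x^-=[1.8031, 0.2365]  P^-=[0.6869 0.5076; 0.5076 2.1372]  S=[1.0492]  K=[0.6691; 0.5449]  nu=[-3.0502]  x^+=[-0.2379, -1.4254]  P^+=[0.2171 0.1250; 0.1250 1.8257]
step 3: x^-=[-0.5491, -1.7272]  P^-=[0.6978 0.6705; 0.6705 2.7160]  S=[1.0705]  K=[0.6707; 0.7025]  nu=[2.3309]  x^+=[1.0141, -0.0898]  P^+=[0.2163 0.1662; 0.1662 2.1877]
step 4: x^-=[0.9225, 0.0868]  P^-=[0.7339 0.8156; 0.8156 3.2385]  S=[1.1158]  K=[0.6797; 0.8181]  nu=[-2.5851]  x^+=[-0.8346, -2.0280]  P^+=[0.2184 0.1952; 0.1952 2.4918]
step 5: x^-=[-1.2426, -2.5516]  P^-=[0.7643 0.9316; 0.9316 3.6750]  S=[1.1535]  K=[0.6868; 0.9033]  nu=[0.4992]  x^+=[-0.8998, -2.1007]  P^+=[0.2202 0.2161; 0.2161 2.7339]

x_post = [-0.8998, -2.1007]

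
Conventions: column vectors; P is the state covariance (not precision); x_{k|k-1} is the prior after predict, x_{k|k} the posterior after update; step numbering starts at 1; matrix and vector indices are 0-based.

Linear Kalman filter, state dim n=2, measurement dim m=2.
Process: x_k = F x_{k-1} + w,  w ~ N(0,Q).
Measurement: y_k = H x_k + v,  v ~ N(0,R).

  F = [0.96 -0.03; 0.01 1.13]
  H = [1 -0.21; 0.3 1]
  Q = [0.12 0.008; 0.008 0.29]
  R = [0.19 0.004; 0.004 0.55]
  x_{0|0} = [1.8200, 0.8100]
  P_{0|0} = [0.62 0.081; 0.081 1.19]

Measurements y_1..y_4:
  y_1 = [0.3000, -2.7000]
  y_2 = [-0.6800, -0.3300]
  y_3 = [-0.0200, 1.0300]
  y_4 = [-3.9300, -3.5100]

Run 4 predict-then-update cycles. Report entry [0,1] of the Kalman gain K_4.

step 1: x^-=[1.7229, 0.9335]  P^-=[0.6878 0.0615; 0.0615 1.8114]  S=[0.9319 -0.1125; -0.1125 2.4602]  K=[0.7415 0.1427; -0.2539 0.7322]  nu=[-1.2269, -4.1504]  x^+=[0.2208, -1.7938]  P^+=[0.1492 0.0367; 0.0367 0.3907]
step 2: x^-=[0.2657, -2.0248]  P^-=[0.2557 0.0360; 0.0360 0.7897]  S=[0.4654 -0.0514; -0.0514 1.3843]  K=[0.5444 0.1016; -0.2160 0.5702]  nu=[-1.3710, 1.6151]  x^+=[-0.3164, -0.8077]  P^+=[0.1092 0.0253; 0.0253 0.3052]
step 3: x^-=[-0.2796, -0.9159]  P^-=[0.2194 0.0262; 0.0262 0.6803]  S=[0.4284 -0.0485; -0.0485 1.2657]  K=[0.5098 0.0922; -0.2117 0.5355]  nu=[0.0672, 2.0297]  x^+=[-0.0581, 0.1569]  P^+=[0.1019 0.0222; 0.0222 0.2870]
step 4: x^-=[-0.0605, 0.1767]  P^-=[0.2129 0.0233; 0.0233 0.6570]  S=[0.4221 -0.0483; -0.0483 1.2402]  K=[0.5031 0.0899; -0.2114 0.5272]  nu=[-3.8324, -3.6686]  x^+=[-2.3181, -0.9473]  P^+=[0.1004 0.0213; 0.0213 0.2827]

K[0,1] = 0.0899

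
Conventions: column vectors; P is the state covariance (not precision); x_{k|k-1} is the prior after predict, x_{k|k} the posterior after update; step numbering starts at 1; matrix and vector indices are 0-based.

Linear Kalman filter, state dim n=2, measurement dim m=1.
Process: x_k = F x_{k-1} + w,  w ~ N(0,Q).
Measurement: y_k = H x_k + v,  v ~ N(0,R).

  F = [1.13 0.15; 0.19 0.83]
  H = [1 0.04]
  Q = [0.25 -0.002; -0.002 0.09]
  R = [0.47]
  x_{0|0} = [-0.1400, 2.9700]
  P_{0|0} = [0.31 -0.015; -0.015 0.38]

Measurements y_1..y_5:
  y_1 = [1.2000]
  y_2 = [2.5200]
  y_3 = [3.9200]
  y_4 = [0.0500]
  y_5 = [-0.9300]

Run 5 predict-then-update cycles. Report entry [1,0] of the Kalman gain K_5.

step 1: x^-=[0.2873, 2.4385]  P^-=[0.6493 0.0974; 0.0974 0.3582]  S=[1.1277]  K=[0.5792; 0.0991]  nu=[0.8152]  x^+=[0.7595, 2.5192]  P^+=[0.2709 0.0327; 0.0327 0.3472]
step 2: x^-=[1.2361, 2.2353]  P^-=[0.6148 0.1310; 0.1310 0.3493]  S=[1.0959]  K=[0.5658; 0.1323]  nu=[1.1945]  x^+=[1.9120, 2.3933]  P^+=[0.2640 0.0490; 0.0490 0.3301]
step 3: x^-=[2.5195, 2.3497]  P^-=[0.6111 0.1431; 0.1431 0.3424]  S=[1.0931]  K=[0.5643; 0.1434]  nu=[1.3065]  x^+=[3.2568, 2.5371]  P^+=[0.2630 0.0546; 0.0546 0.3199]
step 4: x^-=[4.0607, 2.7245]  P^-=[0.6116 0.1471; 0.1471 0.3371]  S=[1.0939]  K=[0.5645; 0.1468]  nu=[-4.1197]  x^+=[1.7353, 2.1199]  P^+=[0.2630 0.0564; 0.0564 0.3135]
step 5: x^-=[2.2788, 2.0892]  P^-=[0.6121 0.1481; 0.1481 0.3333]  S=[1.0944]  K=[0.5647; 0.1475]  nu=[-3.2924]  x^+=[0.4197, 1.6037]  P^+=[0.2631 0.0569; 0.0569 0.3095]

K[1,0] = 0.1475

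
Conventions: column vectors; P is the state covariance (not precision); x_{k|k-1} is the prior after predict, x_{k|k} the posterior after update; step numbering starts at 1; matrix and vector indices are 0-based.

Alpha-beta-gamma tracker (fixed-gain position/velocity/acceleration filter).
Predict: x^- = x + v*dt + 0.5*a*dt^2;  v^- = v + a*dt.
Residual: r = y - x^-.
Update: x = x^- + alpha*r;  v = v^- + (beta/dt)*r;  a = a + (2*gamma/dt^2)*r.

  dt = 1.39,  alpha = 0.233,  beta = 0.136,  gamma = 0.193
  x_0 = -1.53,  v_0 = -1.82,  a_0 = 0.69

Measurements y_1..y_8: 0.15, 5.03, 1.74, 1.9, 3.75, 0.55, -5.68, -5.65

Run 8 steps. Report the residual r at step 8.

step 1: x_pred=-3.3932  r=3.5432  x^+=-2.5677  v^+=-0.5142  a^+=1.3979
step 2: x_pred=-1.9320  r=6.9620  x^+=-0.3099  v^+=2.1100  a^+=2.7888
step 3: x_pred=5.3171  r=-3.5771  x^+=4.4837  v^+=5.6364  a^+=2.0741
step 4: x_pred=14.3219  r=-12.4219  x^+=11.4276  v^+=7.3040  a^+=-0.4076
step 5: x_pred=21.1865  r=-17.4365  x^+=17.1238  v^+=5.0315  a^+=-3.8911
step 6: x_pred=20.3586  r=-19.8086  x^+=15.7432  v^+=-2.3152  a^+=-7.8485
step 7: x_pred=4.9430  r=-10.6230  x^+=2.4679  v^+=-14.2640  a^+=-9.9708
step 8: x_pred=-26.9913  r=21.3413  x^+=-22.0188  v^+=-26.0353  a^+=-5.7071

resid = 21.3413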